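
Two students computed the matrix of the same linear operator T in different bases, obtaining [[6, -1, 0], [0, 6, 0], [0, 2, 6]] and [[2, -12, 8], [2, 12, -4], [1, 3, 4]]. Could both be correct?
Yes.

Two matrices over a field are similar if and only if they have the same invariant factors.

Both A and B have characteristic polynomial (x - 6)^3 and minimal polynomial (x - 6)^2. Computing further, both have invariant factors x - 6, (x - 6)^2. Hence A and B are similar.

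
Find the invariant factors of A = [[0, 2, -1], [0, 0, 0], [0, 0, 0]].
The Jordan structure of A has elementary divisors x^2, x. Arranging the block sizes at each eigenvalue in decreasing order and taking row products gives the invariant factors.

Invariant factors (smallest first, each dividing the next): x, x^2.

Check: the last factor x^2 is the minimal polynomial, and the product x^3 is the characteristic polynomial.

x, x^2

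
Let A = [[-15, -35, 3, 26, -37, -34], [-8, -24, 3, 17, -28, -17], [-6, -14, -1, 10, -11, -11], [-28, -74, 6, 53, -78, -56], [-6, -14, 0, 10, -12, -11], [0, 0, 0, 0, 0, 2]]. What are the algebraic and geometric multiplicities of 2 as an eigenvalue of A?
algebraic multiplicity 3, geometric multiplicity 1

The characteristic polynomial is (x - 2)^3(x + 1)^3, so the factor x - 2 appears with exponent 3: the algebraic multiplicity is 3.

rank(A - 2I) = 5, so the eigenspace has dimension 6 - 5 = 1: the geometric multiplicity is 1.

Since 1 < 3, A is not diagonalizable.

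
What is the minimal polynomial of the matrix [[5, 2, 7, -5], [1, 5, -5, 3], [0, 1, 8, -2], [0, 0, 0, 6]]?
The characteristic polynomial factors as (x - 6)^4. The minimal polynomial is ∏(x - λ)^{k_λ} where k_λ is the size of the largest Jordan block at λ.

For λ = 6: rank(A - 6I) = 2, and the largest Jordan block has size 3 (the smallest k with rank((A - 6I)^k) = rank((A - 6I)^(k+1))).

So m_A(x) = (x - 6)^3.

m_A(x) = (x - 6)^3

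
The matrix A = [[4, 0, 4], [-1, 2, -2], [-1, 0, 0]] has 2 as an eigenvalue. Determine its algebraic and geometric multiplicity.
algebraic multiplicity 3, geometric multiplicity 2

The characteristic polynomial is (x - 2)^3, so the factor x - 2 appears with exponent 3: the algebraic multiplicity is 3.

rank(A - 2I) = 1, so the eigenspace has dimension 3 - 1 = 2: the geometric multiplicity is 2.

Since 2 < 3, A is not diagonalizable.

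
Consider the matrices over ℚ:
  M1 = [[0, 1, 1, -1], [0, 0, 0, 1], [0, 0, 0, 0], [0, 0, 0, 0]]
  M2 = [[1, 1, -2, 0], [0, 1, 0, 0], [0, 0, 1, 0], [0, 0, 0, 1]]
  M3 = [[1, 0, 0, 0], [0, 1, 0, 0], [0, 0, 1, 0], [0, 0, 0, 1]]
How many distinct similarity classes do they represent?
3 classes: {M1}, {M2}, {M3}

Characteristic polynomials: χ_{M1} = x^4, χ_{M2} = (x - 1)^4, χ_{M3} = (x - 1)^4.

{M1}: invariant factors x, x^3.

{M2}: invariant factors x - 1, x - 1, (x - 1)^2.

{M3}: invariant factors x - 1, x - 1, x - 1, x - 1.

Matrices are similar if and only if their invariant-factor lists agree; the partition into similarity classes is {M1}, {M2}, {M3}.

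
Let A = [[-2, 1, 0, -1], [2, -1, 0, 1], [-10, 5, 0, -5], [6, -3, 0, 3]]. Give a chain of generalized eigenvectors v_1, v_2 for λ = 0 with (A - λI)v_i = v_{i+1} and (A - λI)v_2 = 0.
v_1 = [[0, 3, 1, 2]]^T, v_2 = [[1, -1, 5, -3]]^T

We seek v_1 ∈ ker(A^2) \ ker(A), then set v_{i+1} = A v_i.

One such chain is v_1 = [[0, 3, 1, 2]]^T, v_2 = [[1, -1, 5, -3]]^T. Check: A v_2 = [[0, 0, 0, 0]]^T = 0.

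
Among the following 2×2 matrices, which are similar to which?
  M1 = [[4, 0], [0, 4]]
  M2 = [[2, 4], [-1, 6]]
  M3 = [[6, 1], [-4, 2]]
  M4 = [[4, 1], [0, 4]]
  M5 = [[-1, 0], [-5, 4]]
3 classes: {M1}, {M2, M3, M4}, {M5}

Characteristic polynomials: χ_{M1} = (x - 4)^2, χ_{M2} = (x - 4)^2, χ_{M3} = (x - 4)^2, χ_{M4} = (x - 4)^2, χ_{M5} = (x - 4)(x + 1).

{M1}: invariant factors x - 4, x - 4.

{M2, M3, M4}: invariant factors (x - 4)^2.

{M5}: invariant factors (x - 4)(x + 1).

Matrices are similar if and only if their invariant-factor lists agree; the partition into similarity classes is {M1}, {M2, M3, M4}, {M5}.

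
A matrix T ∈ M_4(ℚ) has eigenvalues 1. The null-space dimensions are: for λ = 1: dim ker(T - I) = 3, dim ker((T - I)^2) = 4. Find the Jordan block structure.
λ = 1: successive nullity increments [3, 1] count blocks of size ≥ k; block sizes are [2, 1, 1].

Jordan blocks: (1, 2), (1, 1), (1, 1)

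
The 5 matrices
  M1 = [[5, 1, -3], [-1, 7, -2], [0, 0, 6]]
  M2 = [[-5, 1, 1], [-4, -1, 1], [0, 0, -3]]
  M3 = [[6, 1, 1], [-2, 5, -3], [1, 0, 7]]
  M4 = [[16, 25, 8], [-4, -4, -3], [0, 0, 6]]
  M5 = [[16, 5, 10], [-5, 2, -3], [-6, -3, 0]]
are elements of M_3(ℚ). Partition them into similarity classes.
2 classes: {M1, M3, M4, M5}, {M2}

Characteristic polynomials: χ_{M1} = (x - 6)^3, χ_{M2} = (x + 3)^3, χ_{M3} = (x - 6)^3, χ_{M4} = (x - 6)^3, χ_{M5} = (x - 6)^3.

{M1, M3, M4, M5}: invariant factors (x - 6)^3.

{M2}: invariant factors (x + 3)^3.

Matrices are similar if and only if their invariant-factor lists agree; the partition into similarity classes is {M1, M3, M4, M5}, {M2}.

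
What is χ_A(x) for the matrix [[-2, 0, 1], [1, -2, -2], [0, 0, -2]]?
xI - A = [[x + 2, 0, -1], [-1, x + 2, 2], [0, 0, x + 2]].

Expanding det(xI - A) along the first row:
det(xI - A) = + (x + 2)·det([[x + 2, 2], [0, x + 2]]) - (0)·det([[-1, 2], [0, x + 2]]) + (-1)·det([[-1, x + 2], [0, 0]]).

Evaluating gives χ_A(x) = x^3 + 6x^2 + 12x + 8 = (x + 2)^3.

χ_A(x) = (x + 2)^3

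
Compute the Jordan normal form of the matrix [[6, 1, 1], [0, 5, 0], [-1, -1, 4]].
J = [[5, 1, 0], [0, 5, 0], [0, 0, 5]]

The characteristic polynomial is det(xI - A) = (x - 5)^3, so the eigenvalues are 5 (algebraic multiplicity 3).

For λ = 5: rank(A - 5I) = 1, rank((A - 5I)^2) = 0. The eigenspace has dimension 3 - 1 = 2, so there are 2 Jordan blocks; the rank sequence gives block sizes [2, 1].

Assembling the blocks gives the Jordan form J above.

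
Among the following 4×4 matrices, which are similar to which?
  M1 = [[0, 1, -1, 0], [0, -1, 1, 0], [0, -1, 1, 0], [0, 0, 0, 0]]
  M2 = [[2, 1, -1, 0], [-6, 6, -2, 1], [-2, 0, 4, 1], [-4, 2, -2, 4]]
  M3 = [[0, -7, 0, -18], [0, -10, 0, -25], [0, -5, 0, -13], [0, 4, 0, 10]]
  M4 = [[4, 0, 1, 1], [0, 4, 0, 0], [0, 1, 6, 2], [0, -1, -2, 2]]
Characteristic polynomials: χ_{M1} = x^4, χ_{M2} = (x - 4)^4, χ_{M3} = x^4, χ_{M4} = (x - 4)^4.

{M1}: invariant factors x, x, x^2.

{M2, M4}: invariant factors (x - 4)^2, (x - 4)^2.

{M3}: invariant factors x, x^3.

Matrices are similar if and only if their invariant-factor lists agree; the partition into similarity classes is {M1}, {M2, M4}, {M3}.

3 classes: {M1}, {M2, M4}, {M3}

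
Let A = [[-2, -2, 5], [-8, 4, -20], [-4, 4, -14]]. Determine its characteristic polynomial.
χ_A(x) = (x + 4)^3

xI - A = [[x + 2, 2, -5], [8, x - 4, 20], [4, -4, x + 14]].

Expanding det(xI - A) along the first row:
det(xI - A) = + (x + 2)·det([[x - 4, 20], [-4, x + 14]]) - (2)·det([[8, 20], [4, x + 14]]) + (-5)·det([[8, x - 4], [4, -4]]).

Evaluating gives χ_A(x) = x^3 + 12x^2 + 48x + 64 = (x + 4)^3.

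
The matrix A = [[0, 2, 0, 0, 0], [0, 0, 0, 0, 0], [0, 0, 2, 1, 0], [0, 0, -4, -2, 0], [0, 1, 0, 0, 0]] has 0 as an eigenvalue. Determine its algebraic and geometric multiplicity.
algebraic multiplicity 5, geometric multiplicity 3

The characteristic polynomial is x^5, so the factor x appears with exponent 5: the algebraic multiplicity is 5.

rank(A) = 2, so the eigenspace has dimension 5 - 2 = 3: the geometric multiplicity is 3.

Since 3 < 5, A is not diagonalizable.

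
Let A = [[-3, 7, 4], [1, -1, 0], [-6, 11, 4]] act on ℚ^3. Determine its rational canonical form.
R = [[0, 0, 4], [1, 0, -4], [0, 1, 0]]

The invariant factors of A (the non-unit diagonal entries of the Smith normal form of xI - A over ℚ[x]) are x^3 + 4x - 4, each dividing the next. The characteristic polynomial is their product, x^3 + 4x - 4.

The rational canonical form is the block-diagonal matrix of companion matrices C(f_i):
R = [[0, 0, 4], [1, 0, -4], [0, 1, 0]].

Note the characteristic polynomial does not split into linear factors over ℚ, so A has no Jordan form over ℚ; the rational canonical form exists over any field.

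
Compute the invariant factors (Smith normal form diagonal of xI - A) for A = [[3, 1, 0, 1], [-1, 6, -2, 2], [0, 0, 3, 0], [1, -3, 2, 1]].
x - 3, (x - 4)(x - 3)^2

The Jordan structure of A has elementary divisors (x - 3)^2, (x - 3), (x - 4). Arranging the block sizes at each eigenvalue in decreasing order and taking row products gives the invariant factors.

Invariant factors (smallest first, each dividing the next): x - 3, (x - 4)(x - 3)^2.

Check: the last factor (x - 4)(x - 3)^2 is the minimal polynomial, and the product (x - 4)(x - 3)^3 is the characteristic polynomial.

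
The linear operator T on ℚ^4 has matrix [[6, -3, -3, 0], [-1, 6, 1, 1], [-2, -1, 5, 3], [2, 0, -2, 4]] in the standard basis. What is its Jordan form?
J = [[3, 0, 0, 0], [0, 6, 1, 0], [0, 0, 6, 1], [0, 0, 0, 6]]

The characteristic polynomial is det(xI - A) = (x - 6)^3(x - 3), so the eigenvalues are 3 (algebraic multiplicity 1), 6 (algebraic multiplicity 3).

For λ = 3: algebraic multiplicity 1 gives one 1×1 block.

For λ = 6: rank(A - 6I) = 3, rank((A - 6I)^2) = 2, rank((A - 6I)^3) = 1. The eigenspace has dimension 4 - 3 = 1, so there is 1 Jordan block; the rank sequence gives block sizes [3].

Assembling the blocks gives the Jordan form J above.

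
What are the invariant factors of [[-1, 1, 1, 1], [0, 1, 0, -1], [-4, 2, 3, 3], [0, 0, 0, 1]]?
(x - 1)^2, (x - 1)^2

The Jordan structure of A has elementary divisors (x - 1)^2, (x - 1)^2. Arranging the block sizes at each eigenvalue in decreasing order and taking row products gives the invariant factors.

Invariant factors (smallest first, each dividing the next): (x - 1)^2, (x - 1)^2.

Check: the last factor (x - 1)^2 is the minimal polynomial, and the product (x - 1)^4 is the characteristic polynomial.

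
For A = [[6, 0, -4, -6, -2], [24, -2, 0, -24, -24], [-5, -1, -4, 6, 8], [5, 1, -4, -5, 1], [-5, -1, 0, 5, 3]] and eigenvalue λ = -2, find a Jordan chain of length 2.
v_1 = [[0, 1, 0, 0, 0]]^T, v_2 = [[0, 0, -1, 1, -1]]^T

We seek v_1 ∈ ker((A + 2I)^2) \ ker(A + 2I), then set v_{i+1} = (A + 2I) v_i.

One such chain is v_1 = [[0, 1, 0, 0, 0]]^T, v_2 = [[0, 0, -1, 1, -1]]^T. Check: (A + 2I) v_2 = [[0, 0, 0, 0, 0]]^T = 0.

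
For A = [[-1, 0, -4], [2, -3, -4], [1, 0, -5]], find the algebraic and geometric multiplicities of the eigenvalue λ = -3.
algebraic multiplicity 3, geometric multiplicity 2

The characteristic polynomial is (x + 3)^3, so the factor x + 3 appears with exponent 3: the algebraic multiplicity is 3.

rank(A + 3I) = 1, so the eigenspace has dimension 3 - 1 = 2: the geometric multiplicity is 2.

Since 2 < 3, A is not diagonalizable.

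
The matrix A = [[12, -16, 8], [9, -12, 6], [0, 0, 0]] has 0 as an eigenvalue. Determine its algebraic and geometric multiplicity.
algebraic multiplicity 3, geometric multiplicity 2

The characteristic polynomial is x^3, so the factor x appears with exponent 3: the algebraic multiplicity is 3.

rank(A) = 1, so the eigenspace has dimension 3 - 1 = 2: the geometric multiplicity is 2.

Since 2 < 3, A is not diagonalizable.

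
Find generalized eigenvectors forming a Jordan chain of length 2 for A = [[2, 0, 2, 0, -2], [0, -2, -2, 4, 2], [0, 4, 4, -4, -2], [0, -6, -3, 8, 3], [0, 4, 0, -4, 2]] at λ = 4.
v_1 = [[-1, 0, 0, 0, 1]]^T, v_2 = [[0, 2, -2, 3, -2]]^T

We seek v_1 ∈ ker((A - 4I)^2) \ ker(A - 4I), then set v_{i+1} = (A - 4I) v_i.

One such chain is v_1 = [[-1, 0, 0, 0, 1]]^T, v_2 = [[0, 2, -2, 3, -2]]^T. Check: (A - 4I) v_2 = [[0, 0, 0, 0, 0]]^T = 0.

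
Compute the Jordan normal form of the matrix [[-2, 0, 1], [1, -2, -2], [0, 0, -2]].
The characteristic polynomial is det(xI - A) = (x + 2)^3, so the eigenvalues are -2 (algebraic multiplicity 3).

For λ = -2: rank(A + 2I) = 2, rank((A + 2I)^2) = 1, rank((A + 2I)^3) = 0. The eigenspace has dimension 3 - 2 = 1, so there is 1 Jordan block; the rank sequence gives block sizes [3].

Assembling the blocks gives the Jordan form J above.

J = [[-2, 1, 0], [0, -2, 1], [0, 0, -2]]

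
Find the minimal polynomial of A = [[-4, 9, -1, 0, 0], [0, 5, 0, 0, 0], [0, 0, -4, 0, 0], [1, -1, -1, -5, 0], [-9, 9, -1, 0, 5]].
The characteristic polynomial factors as (x - 5)^2(x + 4)^2(x + 5). The minimal polynomial is ∏(x - λ)^{k_λ} where k_λ is the size of the largest Jordan block at λ.

For λ = -5: rank(A + 5I) = 4, and the largest Jordan block has size 1 (the smallest k with rank((A + 5I)^k) = rank((A + 5I)^(k+1))).
For λ = -4: rank(A + 4I) = 4, and the largest Jordan block has size 2 (the smallest k with rank((A + 4I)^k) = rank((A + 4I)^(k+1))).
For λ = 5: rank(A - 5I) = 3, and the largest Jordan block has size 1 (the smallest k with rank((A - 5I)^k) = rank((A - 5I)^(k+1))).

So m_A(x) = (x - 5)(x + 4)^2(x + 5).

m_A(x) = (x - 5)(x + 4)^2(x + 5)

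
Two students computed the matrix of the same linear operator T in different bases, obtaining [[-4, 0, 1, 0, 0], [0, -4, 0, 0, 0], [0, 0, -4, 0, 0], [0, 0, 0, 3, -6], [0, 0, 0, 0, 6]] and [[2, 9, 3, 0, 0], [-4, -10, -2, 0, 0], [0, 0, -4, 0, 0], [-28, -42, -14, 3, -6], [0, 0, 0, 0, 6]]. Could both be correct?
Two matrices over a field are similar if and only if they have the same invariant factors.

Both A and B have characteristic polynomial (x - 6)(x - 3)(x + 4)^3 and minimal polynomial (x - 6)(x - 3)(x + 4)^2. Computing further, both have invariant factors x + 4, (x - 6)(x - 3)(x + 4)^2. Hence A and B are similar.

Yes.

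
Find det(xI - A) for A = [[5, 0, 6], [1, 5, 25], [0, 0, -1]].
χ_A(x) = (x - 5)^2(x + 1)

xI - A = [[x - 5, 0, -6], [-1, x - 5, -25], [0, 0, x + 1]].

Expanding det(xI - A) along the first row:
det(xI - A) = + (x - 5)·det([[x - 5, -25], [0, x + 1]]) - (0)·det([[-1, -25], [0, x + 1]]) + (-6)·det([[-1, x - 5], [0, 0]]).

Evaluating gives χ_A(x) = x^3 - 9x^2 + 15x + 25 = (x - 5)^2(x + 1).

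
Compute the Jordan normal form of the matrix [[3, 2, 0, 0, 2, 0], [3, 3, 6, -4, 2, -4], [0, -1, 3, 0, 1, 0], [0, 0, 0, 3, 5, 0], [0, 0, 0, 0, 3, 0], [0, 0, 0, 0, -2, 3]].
J = [[3, 1, 0, 0, 0, 0], [0, 3, 1, 0, 0, 0], [0, 0, 3, 0, 0, 0], [0, 0, 0, 3, 1, 0], [0, 0, 0, 0, 3, 0], [0, 0, 0, 0, 0, 3]]

The characteristic polynomial is det(xI - A) = (x - 3)^6, so the eigenvalues are 3 (algebraic multiplicity 6).

For λ = 3: rank(A - 3I) = 3, rank((A - 3I)^2) = 1, rank((A - 3I)^3) = 0. The eigenspace has dimension 6 - 3 = 3, so there are 3 Jordan blocks; the rank sequence gives block sizes [3, 2, 1].

Assembling the blocks gives the Jordan form J above.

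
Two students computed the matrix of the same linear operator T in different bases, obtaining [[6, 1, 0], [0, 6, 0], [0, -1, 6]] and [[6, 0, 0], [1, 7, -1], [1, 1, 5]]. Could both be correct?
Yes.

Two matrices over a field are similar if and only if they have the same invariant factors.

Both A and B have characteristic polynomial (x - 6)^3 and minimal polynomial (x - 6)^2. Computing further, both have invariant factors x - 6, (x - 6)^2. Hence A and B are similar.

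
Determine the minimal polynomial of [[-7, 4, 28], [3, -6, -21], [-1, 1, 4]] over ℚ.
m_A(x) = (x + 3)^2

The characteristic polynomial factors as (x + 3)^3. The minimal polynomial is ∏(x - λ)^{k_λ} where k_λ is the size of the largest Jordan block at λ.

For λ = -3: rank(A + 3I) = 1, and the largest Jordan block has size 2 (the smallest k with rank((A + 3I)^k) = rank((A + 3I)^(k+1))).

So m_A(x) = (x + 3)^2.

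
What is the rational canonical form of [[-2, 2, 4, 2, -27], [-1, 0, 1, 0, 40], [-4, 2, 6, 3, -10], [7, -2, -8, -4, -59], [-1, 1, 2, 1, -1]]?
R = [[0, 0, 0, 0, -25], [1, 0, 0, 0, -25], [0, 1, 0, 0, -10], [0, 0, 1, 0, -10], [0, 0, 0, 1, -1]]

The invariant factors of A (the non-unit diagonal entries of the Smith normal form of xI - A over ℚ[x]) are (x + 1)(x^2 + 5)^2, each dividing the next. The characteristic polynomial is their product, (x + 1)(x^2 + 5)^2.

The rational canonical form is the block-diagonal matrix of companion matrices C(f_i):
R = [[0, 0, 0, 0, -25], [1, 0, 0, 0, -25], [0, 1, 0, 0, -10], [0, 0, 1, 0, -10], [0, 0, 0, 1, -1]].

Note the characteristic polynomial does not split into linear factors over ℚ, so A has no Jordan form over ℚ; the rational canonical form exists over any field.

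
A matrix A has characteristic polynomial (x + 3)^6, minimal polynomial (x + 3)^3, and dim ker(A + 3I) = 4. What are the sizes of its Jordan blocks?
λ = -3: algebraic multiplicity 6 (exponent in χ_A), largest block size 3 (exponent in m_A), 4 blocks (geometric multiplicity). These force block sizes [3, 1, 1, 1].

Jordan blocks: (-3, 3), (-3, 1), (-3, 1), (-3, 1)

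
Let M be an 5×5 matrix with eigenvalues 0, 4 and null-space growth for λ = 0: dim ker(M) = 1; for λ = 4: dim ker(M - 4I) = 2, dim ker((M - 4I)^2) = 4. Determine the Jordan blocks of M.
λ = 0: successive nullity increments [1] count blocks of size ≥ k; block sizes are [1].
λ = 4: successive nullity increments [2, 2] count blocks of size ≥ k; block sizes are [2, 2].

Jordan blocks: (0, 1), (4, 2), (4, 2)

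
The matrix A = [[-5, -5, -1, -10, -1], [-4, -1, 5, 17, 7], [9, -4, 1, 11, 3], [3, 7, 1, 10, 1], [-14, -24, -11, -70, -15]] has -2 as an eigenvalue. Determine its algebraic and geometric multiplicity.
The characteristic polynomial is (x + 2)^5, so the factor x + 2 appears with exponent 5: the algebraic multiplicity is 5.

rank(A + 2I) = 3, so the eigenspace has dimension 5 - 3 = 2: the geometric multiplicity is 2.

Since 2 < 5, A is not diagonalizable.

algebraic multiplicity 5, geometric multiplicity 2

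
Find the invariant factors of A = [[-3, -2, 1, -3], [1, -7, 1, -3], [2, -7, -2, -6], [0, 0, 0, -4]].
The Jordan structure of A has elementary divisors (x + 4)^3, (x + 4). Arranging the block sizes at each eigenvalue in decreasing order and taking row products gives the invariant factors.

Invariant factors (smallest first, each dividing the next): x + 4, (x + 4)^3.

Check: the last factor (x + 4)^3 is the minimal polynomial, and the product (x + 4)^4 is the characteristic polynomial.

x + 4, (x + 4)^3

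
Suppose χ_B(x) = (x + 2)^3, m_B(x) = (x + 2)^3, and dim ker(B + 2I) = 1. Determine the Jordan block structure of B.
Jordan blocks: (-2, 3)

λ = -2: algebraic multiplicity 3 (exponent in χ_B), largest block size 3 (exponent in m_B), 1 block (geometric multiplicity). This forces block sizes [3].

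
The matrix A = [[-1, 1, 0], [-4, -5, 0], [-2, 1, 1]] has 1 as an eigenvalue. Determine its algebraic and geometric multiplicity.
algebraic multiplicity 1, geometric multiplicity 1

The characteristic polynomial is (x - 1)(x + 3)^2, so the factor x - 1 appears with exponent 1: the algebraic multiplicity is 1.

rank(A - I) = 2, so the eigenspace has dimension 3 - 2 = 1: the geometric multiplicity is 1.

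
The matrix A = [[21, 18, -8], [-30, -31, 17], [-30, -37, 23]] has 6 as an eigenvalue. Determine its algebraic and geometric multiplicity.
algebraic multiplicity 2, geometric multiplicity 1

The characteristic polynomial is (x - 6)^2(x - 1), so the factor x - 6 appears with exponent 2: the algebraic multiplicity is 2.

rank(A - 6I) = 2, so the eigenspace has dimension 3 - 2 = 1: the geometric multiplicity is 1.

Since 1 < 2, A is not diagonalizable.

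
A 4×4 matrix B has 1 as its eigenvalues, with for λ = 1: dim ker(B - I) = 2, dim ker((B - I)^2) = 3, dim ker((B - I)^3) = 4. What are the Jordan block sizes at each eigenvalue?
Jordan blocks: (1, 3), (1, 1)

λ = 1: successive nullity increments [2, 1, 1] count blocks of size ≥ k; block sizes are [3, 1].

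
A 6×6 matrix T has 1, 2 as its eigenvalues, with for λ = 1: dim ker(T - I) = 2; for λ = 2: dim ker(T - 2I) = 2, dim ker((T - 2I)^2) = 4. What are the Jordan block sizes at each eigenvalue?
Jordan blocks: (1, 1), (1, 1), (2, 2), (2, 2)

λ = 1: successive nullity increments [2] count blocks of size ≥ k; block sizes are [1, 1].
λ = 2: successive nullity increments [2, 2] count blocks of size ≥ k; block sizes are [2, 2].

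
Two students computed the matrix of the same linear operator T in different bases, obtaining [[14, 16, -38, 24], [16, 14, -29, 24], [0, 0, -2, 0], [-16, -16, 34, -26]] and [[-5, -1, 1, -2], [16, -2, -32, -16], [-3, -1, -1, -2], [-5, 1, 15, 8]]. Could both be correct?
Yes.

Two matrices over a field are similar if and only if they have the same invariant factors.

Both A and B have characteristic polynomial (x - 6)(x + 2)^3 and minimal polynomial (x - 6)(x + 2)^2. Computing further, both have invariant factors x + 2, (x - 6)(x + 2)^2. Hence A and B are similar.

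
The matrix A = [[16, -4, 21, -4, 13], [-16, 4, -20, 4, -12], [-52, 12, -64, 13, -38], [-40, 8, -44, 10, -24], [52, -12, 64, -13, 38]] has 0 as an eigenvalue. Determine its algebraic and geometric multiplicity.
The characteristic polynomial is x^4(x - 4), so the factor x appears with exponent 4: the algebraic multiplicity is 4.

rank(A) = 3, so the eigenspace has dimension 5 - 3 = 2: the geometric multiplicity is 2.

Since 2 < 4, A is not diagonalizable.

algebraic multiplicity 4, geometric multiplicity 2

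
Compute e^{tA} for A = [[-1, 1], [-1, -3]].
e^{tA} = [[(t + 1)*e^{-2*t}, t*e^{-2*t}], [-t*e^{-2*t}, (1 - t)*e^{-2*t}]]

A has Jordan form J = [[-2, 1], [0, -2]] with A = PJP^{-1}, so e^{tA} = P e^{tJ} P^{-1}.

For a Jordan block J_k(λ), e^{tJ_k(λ)} = e^{λt} · (I + tN + t^2 N^2/2! + ... + t^{k-1} N^{k-1}/(k-1)!) where N is the nilpotent superdiagonal part.

Assembling the blocks and conjugating back gives the entries of e^{tA} as shown above.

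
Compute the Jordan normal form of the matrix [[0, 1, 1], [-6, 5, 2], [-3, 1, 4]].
J = [[3, 1, 0], [0, 3, 0], [0, 0, 3]]

The characteristic polynomial is det(xI - A) = (x - 3)^3, so the eigenvalues are 3 (algebraic multiplicity 3).

For λ = 3: rank(A - 3I) = 1, rank((A - 3I)^2) = 0. The eigenspace has dimension 3 - 1 = 2, so there are 2 Jordan blocks; the rank sequence gives block sizes [2, 1].

Assembling the blocks gives the Jordan form J above.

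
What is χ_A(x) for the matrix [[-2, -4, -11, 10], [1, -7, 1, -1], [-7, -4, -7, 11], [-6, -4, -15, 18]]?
xI - A = [[x + 2, 4, 11, -10], [-1, x + 7, -1, 1], [7, 4, x + 7, -11], [6, 4, 15, x - 18]].

Expanding det(xI - A) along the first row:
det(xI - A) = + (x + 2)·det([[x + 7, -1, 1], [4, x + 7, -11], [4, 15, x - 18]]) - (4)·det([[-1, -1, 1], [7, x + 7, -11], [6, 15, x - 18]]) + (11)·det([[-1, x + 7, 1], [7, 4, -11], [6, 4, x - 18]]) - (-10)·det([[-1, x + 7, -1], [7, 4, x + 7], [6, 4, 15]]).

Evaluating gives χ_A(x) = x^4 - 2x^3 - 59x^2 + 60x + 900 = (x - 6)^2(x + 5)^2.

χ_A(x) = (x - 6)^2(x + 5)^2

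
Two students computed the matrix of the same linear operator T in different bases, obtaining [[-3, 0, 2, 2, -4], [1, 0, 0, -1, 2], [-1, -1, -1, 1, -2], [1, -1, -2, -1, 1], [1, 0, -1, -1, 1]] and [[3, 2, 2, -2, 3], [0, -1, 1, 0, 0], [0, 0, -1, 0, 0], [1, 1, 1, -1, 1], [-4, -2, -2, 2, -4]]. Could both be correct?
Two matrices over a field are similar if and only if they have the same invariant factors.

Both A and B have characteristic polynomial x(x + 1)^4 and minimal polynomial x(x + 1)^3. Computing further, both have invariant factors x + 1, x(x + 1)^3. Hence A and B are similar.

Yes.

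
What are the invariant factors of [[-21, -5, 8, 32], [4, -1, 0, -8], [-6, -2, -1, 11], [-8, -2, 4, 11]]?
(x + 3)^2, (x + 3)^2

The Jordan structure of A has elementary divisors (x + 3)^2, (x + 3)^2. Arranging the block sizes at each eigenvalue in decreasing order and taking row products gives the invariant factors.

Invariant factors (smallest first, each dividing the next): (x + 3)^2, (x + 3)^2.

Check: the last factor (x + 3)^2 is the minimal polynomial, and the product (x + 3)^4 is the characteristic polynomial.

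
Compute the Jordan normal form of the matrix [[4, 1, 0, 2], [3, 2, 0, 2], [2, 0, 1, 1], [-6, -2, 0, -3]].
The characteristic polynomial is det(xI - A) = (x - 1)^4, so the eigenvalues are 1 (algebraic multiplicity 4).

For λ = 1: rank(A - I) = 2, rank((A - I)^2) = 0. The eigenspace has dimension 4 - 2 = 2, so there are 2 Jordan blocks; the rank sequence gives block sizes [2, 2].

Assembling the blocks gives the Jordan form J above.

J = [[1, 1, 0, 0], [0, 1, 0, 0], [0, 0, 1, 1], [0, 0, 0, 1]]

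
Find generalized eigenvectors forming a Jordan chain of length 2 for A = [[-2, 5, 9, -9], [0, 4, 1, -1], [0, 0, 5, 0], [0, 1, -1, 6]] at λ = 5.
We seek v_1 ∈ ker((A - 5I)^2) \ ker(A - 5I), then set v_{i+1} = (A - 5I) v_i.

One such chain is v_1 = [[1, 0, 1, 0]]^T, v_2 = [[2, 1, 0, -1]]^T. Check: (A - 5I) v_2 = [[0, 0, 0, 0]]^T = 0.

v_1 = [[1, 0, 1, 0]]^T, v_2 = [[2, 1, 0, -1]]^T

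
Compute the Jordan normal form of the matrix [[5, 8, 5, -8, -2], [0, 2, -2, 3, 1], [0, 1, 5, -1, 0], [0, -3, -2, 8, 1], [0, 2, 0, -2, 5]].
The characteristic polynomial is det(xI - A) = (x - 5)^5, so the eigenvalues are 5 (algebraic multiplicity 5).

For λ = 5: rank(A - 5I) = 3, rank((A - 5I)^2) = 1, rank((A - 5I)^3) = 0. The eigenspace has dimension 5 - 3 = 2, so there are 2 Jordan blocks; the rank sequence gives block sizes [3, 2].

Assembling the blocks gives the Jordan form J above.

J = [[5, 1, 0, 0, 0], [0, 5, 1, 0, 0], [0, 0, 5, 0, 0], [0, 0, 0, 5, 1], [0, 0, 0, 0, 5]]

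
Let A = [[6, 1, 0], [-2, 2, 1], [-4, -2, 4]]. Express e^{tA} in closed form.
e^{tA} = [[(t^2 + 2*t + 1)*e^{4*t}, t*e^{4*t}, t^2*e^{4*t}/2], [2*t*(-t - 1)*e^{4*t}, (1 - 2*t)*e^{4*t}, t*(1 - t)*e^{4*t}], [2*t*(-t - 2)*e^{4*t}, -2*t*e^{4*t}, (1 - t^2)*e^{4*t}]]

A has Jordan form J = [[4, 1, 0], [0, 4, 1], [0, 0, 4]] with A = PJP^{-1}, so e^{tA} = P e^{tJ} P^{-1}.

For a Jordan block J_k(λ), e^{tJ_k(λ)} = e^{λt} · (I + tN + t^2 N^2/2! + ... + t^{k-1} N^{k-1}/(k-1)!) where N is the nilpotent superdiagonal part.

Assembling the blocks and conjugating back gives the entries of e^{tA} as shown above.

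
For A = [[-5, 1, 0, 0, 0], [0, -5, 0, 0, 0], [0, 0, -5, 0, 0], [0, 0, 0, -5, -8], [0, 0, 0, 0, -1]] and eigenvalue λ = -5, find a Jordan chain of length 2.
We seek v_1 ∈ ker((A + 5I)^2) \ ker(A + 5I), then set v_{i+1} = (A + 5I) v_i.

One such chain is v_1 = [[0, 1, 1, -1, 0]]^T, v_2 = [[1, 0, 0, 0, 0]]^T. Check: (A + 5I) v_2 = [[0, 0, 0, 0, 0]]^T = 0.

v_1 = [[0, 1, 1, -1, 0]]^T, v_2 = [[1, 0, 0, 0, 0]]^T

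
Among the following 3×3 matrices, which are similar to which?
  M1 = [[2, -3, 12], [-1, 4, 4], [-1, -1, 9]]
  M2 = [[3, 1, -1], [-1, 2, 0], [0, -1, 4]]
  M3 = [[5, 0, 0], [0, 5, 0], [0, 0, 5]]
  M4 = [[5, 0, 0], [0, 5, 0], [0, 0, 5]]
Characteristic polynomials: χ_{M1} = (x - 5)^3, χ_{M2} = (x - 3)^3, χ_{M3} = (x - 5)^3, χ_{M4} = (x - 5)^3.

{M1}: invariant factors x - 5, (x - 5)^2.

{M2}: invariant factors (x - 3)^3.

{M3, M4}: invariant factors x - 5, x - 5, x - 5.

Matrices are similar if and only if their invariant-factor lists agree; the partition into similarity classes is {M1}, {M2}, {M3, M4}.

3 classes: {M1}, {M2}, {M3, M4}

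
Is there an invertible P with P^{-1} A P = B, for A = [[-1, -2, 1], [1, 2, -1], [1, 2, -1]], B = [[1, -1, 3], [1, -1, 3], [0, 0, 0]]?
Yes.

Two matrices over a field are similar if and only if they have the same invariant factors.

Both A and B have characteristic polynomial x^3 and minimal polynomial x^2. Computing further, both have invariant factors x, x^2. Hence A and B are similar.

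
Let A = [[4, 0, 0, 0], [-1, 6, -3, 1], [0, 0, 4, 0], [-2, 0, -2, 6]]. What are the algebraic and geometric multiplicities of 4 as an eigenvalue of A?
The characteristic polynomial is (x - 6)^2(x - 4)^2, so the factor x - 4 appears with exponent 2: the algebraic multiplicity is 2.

rank(A - 4I) = 2, so the eigenspace has dimension 4 - 2 = 2: the geometric multiplicity is 2.

algebraic multiplicity 2, geometric multiplicity 2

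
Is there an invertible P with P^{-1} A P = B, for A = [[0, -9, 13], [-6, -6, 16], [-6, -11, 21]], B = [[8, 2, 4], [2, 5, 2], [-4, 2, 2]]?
Two matrices over a field are similar if and only if they have the same invariant factors.

Both A and B have characteristic polynomial (x - 6)(x - 5)(x - 4) and minimal polynomial (x - 6)(x - 5)(x - 4). Computing further, both have invariant factors (x - 6)(x - 5)(x - 4). Hence A and B are similar.

Yes.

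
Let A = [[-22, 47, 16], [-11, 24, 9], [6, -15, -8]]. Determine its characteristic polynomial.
χ_A(x) = (x + 2)^3

xI - A = [[x + 22, -47, -16], [11, x - 24, -9], [-6, 15, x + 8]].

Expanding det(xI - A) along the first row:
det(xI - A) = + (x + 22)·det([[x - 24, -9], [15, x + 8]]) - (-47)·det([[11, -9], [-6, x + 8]]) + (-16)·det([[11, x - 24], [-6, 15]]).

Evaluating gives χ_A(x) = x^3 + 6x^2 + 12x + 8 = (x + 2)^3.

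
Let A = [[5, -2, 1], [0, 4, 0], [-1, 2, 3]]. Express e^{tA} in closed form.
A has Jordan form J = [[4, 1, 0], [0, 4, 0], [0, 0, 4]] with A = PJP^{-1}, so e^{tA} = P e^{tJ} P^{-1}.

For a Jordan block J_k(λ), e^{tJ_k(λ)} = e^{λt} · (I + tN + t^2 N^2/2! + ... + t^{k-1} N^{k-1}/(k-1)!) where N is the nilpotent superdiagonal part.

Assembling the blocks and conjugating back gives the entries of e^{tA} as shown above.

e^{tA} = [[(t + 1)*e^{4*t}, -2*t*e^{4*t}, t*e^{4*t}], [0, e^{4*t}, 0], [-t*e^{4*t}, 2*t*e^{4*t}, (1 - t)*e^{4*t}]]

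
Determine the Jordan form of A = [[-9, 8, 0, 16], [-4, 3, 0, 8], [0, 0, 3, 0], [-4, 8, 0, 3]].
The characteristic polynomial is det(xI - A) = (x - 3)^2(x + 1)(x + 5), so the eigenvalues are -5 (algebraic multiplicity 1), -1 (algebraic multiplicity 1), 3 (algebraic multiplicity 2).

For λ = -5: algebraic multiplicity 1 gives one 1×1 block.

For λ = -1: algebraic multiplicity 1 gives one 1×1 block.

For λ = 3: rank(A - 3I) = 2. The eigenspace has dimension 4 - 2 = 2, so there are 2 Jordan blocks; the rank sequence gives block sizes [1, 1].

Assembling the blocks gives the Jordan form J above.

J = [[-5, 0, 0, 0], [0, -1, 0, 0], [0, 0, 3, 0], [0, 0, 0, 3]]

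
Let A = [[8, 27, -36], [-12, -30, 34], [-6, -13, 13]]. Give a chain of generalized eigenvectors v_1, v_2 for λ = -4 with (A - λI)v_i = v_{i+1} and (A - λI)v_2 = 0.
v_1 = [[-10, 11, 5]]^T, v_2 = [[-3, 4, 2]]^T

We seek v_1 ∈ ker((A + 4I)^2) \ ker(A + 4I), then set v_{i+1} = (A + 4I) v_i.

One such chain is v_1 = [[-10, 11, 5]]^T, v_2 = [[-3, 4, 2]]^T. Check: (A + 4I) v_2 = [[0, 0, 0]]^T = 0.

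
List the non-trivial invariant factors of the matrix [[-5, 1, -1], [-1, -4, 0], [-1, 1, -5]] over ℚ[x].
(x + 4)(x + 5)^2

The Jordan structure of A has elementary divisors (x + 5)^2, (x + 4). Arranging the block sizes at each eigenvalue in decreasing order and taking row products gives the invariant factors.

Invariant factors (smallest first, each dividing the next): (x + 4)(x + 5)^2.

Check: the last factor (x + 4)(x + 5)^2 is the minimal polynomial, and the product (x + 4)(x + 5)^2 is the characteristic polynomial.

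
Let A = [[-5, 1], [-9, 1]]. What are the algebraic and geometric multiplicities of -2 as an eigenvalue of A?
algebraic multiplicity 2, geometric multiplicity 1

The characteristic polynomial is (x + 2)^2, so the factor x + 2 appears with exponent 2: the algebraic multiplicity is 2.

rank(A + 2I) = 1, so the eigenspace has dimension 2 - 1 = 1: the geometric multiplicity is 1.

Since 1 < 2, A is not diagonalizable.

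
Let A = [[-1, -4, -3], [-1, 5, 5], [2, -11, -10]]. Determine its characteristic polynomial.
χ_A(x) = (x + 2)^3

xI - A = [[x + 1, 4, 3], [1, x - 5, -5], [-2, 11, x + 10]].

Expanding det(xI - A) along the first row:
det(xI - A) = + (x + 1)·det([[x - 5, -5], [11, x + 10]]) - (4)·det([[1, -5], [-2, x + 10]]) + (3)·det([[1, x - 5], [-2, 11]]).

Evaluating gives χ_A(x) = x^3 + 6x^2 + 12x + 8 = (x + 2)^3.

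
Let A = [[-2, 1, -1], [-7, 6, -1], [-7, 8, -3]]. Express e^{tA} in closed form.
e^{tA} = [[e^{-2*t}, t*e^{-2*t}, -t*e^{-2*t}], [(1 - e^{7*t})*e^{-2*t}, (t + e^{7*t})*e^{-2*t}, -t*e^{-2*t}], [(1 - e^{7*t})*e^{-2*t}, (t + e^{7*t} - 1)*e^{-2*t}, (1 - t)*e^{-2*t}]]

A has Jordan form J = [[-2, 1, 0], [0, -2, 0], [0, 0, 5]] with A = PJP^{-1}, so e^{tA} = P e^{tJ} P^{-1}.

For a Jordan block J_k(λ), e^{tJ_k(λ)} = e^{λt} · (I + tN + t^2 N^2/2! + ... + t^{k-1} N^{k-1}/(k-1)!) where N is the nilpotent superdiagonal part.

Assembling the blocks and conjugating back gives the entries of e^{tA} as shown above.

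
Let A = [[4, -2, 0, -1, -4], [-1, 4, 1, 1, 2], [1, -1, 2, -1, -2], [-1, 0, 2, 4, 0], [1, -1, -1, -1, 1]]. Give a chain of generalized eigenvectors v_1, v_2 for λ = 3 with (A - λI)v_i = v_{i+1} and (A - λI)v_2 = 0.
v_1 = [[0, 1, 0, 0, -1]]^T, v_2 = [[2, -1, 1, 0, 1]]^T

We seek v_1 ∈ ker((A - 3I)^2) \ ker(A - 3I), then set v_{i+1} = (A - 3I) v_i.

One such chain is v_1 = [[0, 1, 0, 0, -1]]^T, v_2 = [[2, -1, 1, 0, 1]]^T. Check: (A - 3I) v_2 = [[0, 0, 0, 0, 0]]^T = 0.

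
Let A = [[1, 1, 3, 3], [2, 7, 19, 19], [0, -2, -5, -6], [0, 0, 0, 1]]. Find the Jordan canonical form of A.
J = [[1, 1, 0, 0], [0, 1, 1, 0], [0, 0, 1, 0], [0, 0, 0, 1]]

The characteristic polynomial is det(xI - A) = (x - 1)^4, so the eigenvalues are 1 (algebraic multiplicity 4).

For λ = 1: rank(A - I) = 2, rank((A - I)^2) = 1, rank((A - I)^3) = 0. The eigenspace has dimension 4 - 2 = 2, so there are 2 Jordan blocks; the rank sequence gives block sizes [3, 1].

Assembling the blocks gives the Jordan form J above.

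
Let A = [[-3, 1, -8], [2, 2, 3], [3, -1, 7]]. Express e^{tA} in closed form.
e^{tA} = [[(3*t^2 - 10*t + 2)*e^{2*t}/2, t*(3*t + 2)*e^{2*t}/2, t*(3*t - 16)*e^{2*t}/2], [t*(4 - t)*e^{2*t}/2, (2 - t^2)*e^{2*t}/2, t*(6 - t)*e^{2*t}/2], [t*(3 - t)*e^{2*t}, -t*(t + 1)*e^{2*t}, (-t^2 + 5*t + 1)*e^{2*t}]]

A has Jordan form J = [[2, 1, 0], [0, 2, 1], [0, 0, 2]] with A = PJP^{-1}, so e^{tA} = P e^{tJ} P^{-1}.

For a Jordan block J_k(λ), e^{tJ_k(λ)} = e^{λt} · (I + tN + t^2 N^2/2! + ... + t^{k-1} N^{k-1}/(k-1)!) where N is the nilpotent superdiagonal part.

Assembling the blocks and conjugating back gives the entries of e^{tA} as shown above.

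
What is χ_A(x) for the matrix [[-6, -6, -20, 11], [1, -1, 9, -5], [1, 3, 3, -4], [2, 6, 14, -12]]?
χ_A(x) = (x + 4)^4

xI - A = [[x + 6, 6, 20, -11], [-1, x + 1, -9, 5], [-1, -3, x - 3, 4], [-2, -6, -14, x + 12]].

Expanding det(xI - A) along the first row:
det(xI - A) = + (x + 6)·det([[x + 1, -9, 5], [-3, x - 3, 4], [-6, -14, x + 12]]) - (6)·det([[-1, -9, 5], [-1, x - 3, 4], [-2, -14, x + 12]]) + (20)·det([[-1, x + 1, 5], [-1, -3, 4], [-2, -6, x + 12]]) - (-11)·det([[-1, x + 1, -9], [-1, -3, x - 3], [-2, -6, -14]]).

Evaluating gives χ_A(x) = x^4 + 16x^3 + 96x^2 + 256x + 256 = (x + 4)^4.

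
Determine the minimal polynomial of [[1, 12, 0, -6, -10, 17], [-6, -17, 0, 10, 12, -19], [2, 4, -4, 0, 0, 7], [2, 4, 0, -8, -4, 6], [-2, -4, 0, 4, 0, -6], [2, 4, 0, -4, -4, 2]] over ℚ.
The characteristic polynomial factors as (x + 4)^4(x + 5)^2. The minimal polynomial is ∏(x - λ)^{k_λ} where k_λ is the size of the largest Jordan block at λ.

For λ = -5: rank(A + 5I) = 4, and the largest Jordan block has size 1 (the smallest k with rank((A + 5I)^k) = rank((A + 5I)^(k+1))).
For λ = -4: rank(A + 4I) = 3, and the largest Jordan block has size 2 (the smallest k with rank((A + 4I)^k) = rank((A + 4I)^(k+1))).

So m_A(x) = (x + 4)^2(x + 5).

m_A(x) = (x + 4)^2(x + 5)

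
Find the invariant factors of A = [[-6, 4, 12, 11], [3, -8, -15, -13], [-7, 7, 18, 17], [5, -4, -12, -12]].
(x + 1)^2(x + 3)^2

The Jordan structure of A has elementary divisors (x + 3)^2, (x + 1)^2. Arranging the block sizes at each eigenvalue in decreasing order and taking row products gives the invariant factors.

Invariant factors (smallest first, each dividing the next): (x + 1)^2(x + 3)^2.

Check: the last factor (x + 1)^2(x + 3)^2 is the minimal polynomial, and the product (x + 1)^2(x + 3)^2 is the characteristic polynomial.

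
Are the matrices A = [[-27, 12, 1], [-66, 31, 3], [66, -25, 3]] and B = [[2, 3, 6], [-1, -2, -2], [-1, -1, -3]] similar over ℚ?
trace(A) = 7 but trace(B) = -3. The trace is a similarity invariant, so A and B are not similar.

No.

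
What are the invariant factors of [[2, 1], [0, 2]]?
The Jordan structure of A has elementary divisors (x - 2)^2. Arranging the block sizes at each eigenvalue in decreasing order and taking row products gives the invariant factors.

Invariant factors (smallest first, each dividing the next): (x - 2)^2.

Check: the last factor (x - 2)^2 is the minimal polynomial, and the product (x - 2)^2 is the characteristic polynomial.

(x - 2)^2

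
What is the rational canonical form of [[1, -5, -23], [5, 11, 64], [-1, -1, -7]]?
The invariant factors of A (the non-unit diagonal entries of the Smith normal form of xI - A over ℚ[x]) are (x - 6)(x^2 + x - 1), each dividing the next. The characteristic polynomial is their product, (x - 6)(x^2 + x - 1).

The rational canonical form is the block-diagonal matrix of companion matrices C(f_i):
R = [[0, 0, -6], [1, 0, 7], [0, 1, 5]].

Note the characteristic polynomial does not split into linear factors over ℚ, so A has no Jordan form over ℚ; the rational canonical form exists over any field.

R = [[0, 0, -6], [1, 0, 7], [0, 1, 5]]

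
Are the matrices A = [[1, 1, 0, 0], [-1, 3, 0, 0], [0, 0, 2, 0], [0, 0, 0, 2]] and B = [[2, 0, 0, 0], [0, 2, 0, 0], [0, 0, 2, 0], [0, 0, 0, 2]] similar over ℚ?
Both have characteristic polynomial (x - 2)^4, but the minimal polynomial of A is (x - 2)^2 while the minimal polynomial of B is x - 2. The minimal polynomial is a similarity invariant, so A and B are not similar.

No.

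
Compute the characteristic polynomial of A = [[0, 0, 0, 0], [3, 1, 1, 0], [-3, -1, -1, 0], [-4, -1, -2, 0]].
xI - A = [[x, 0, 0, 0], [-3, x - 1, -1, 0], [3, 1, x + 1, 0], [4, 1, 2, x]].

Expanding det(xI - A) along the first row:
det(xI - A) = + (x)·det([[x - 1, -1, 0], [1, x + 1, 0], [1, 2, x]]) - (0)·det([[-3, -1, 0], [3, x + 1, 0], [4, 2, x]]) + (0)·det([[-3, x - 1, 0], [3, 1, 0], [4, 1, x]]) - (0)·det([[-3, x - 1, -1], [3, 1, x + 1], [4, 1, 2]]).

Evaluating gives χ_A(x) = x^4.

χ_A(x) = x^4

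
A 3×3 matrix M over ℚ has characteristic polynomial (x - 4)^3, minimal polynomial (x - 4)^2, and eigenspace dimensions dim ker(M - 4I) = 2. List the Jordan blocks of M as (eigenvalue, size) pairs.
λ = 4: algebraic multiplicity 3 (exponent in χ_M), largest block size 2 (exponent in m_M), 2 blocks (geometric multiplicity). These force block sizes [2, 1].

Jordan blocks: (4, 2), (4, 1)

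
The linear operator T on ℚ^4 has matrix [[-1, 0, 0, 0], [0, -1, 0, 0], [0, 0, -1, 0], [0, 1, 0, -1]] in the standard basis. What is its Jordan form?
J = [[-1, 1, 0, 0], [0, -1, 0, 0], [0, 0, -1, 0], [0, 0, 0, -1]]

The characteristic polynomial is det(xI - A) = (x + 1)^4, so the eigenvalues are -1 (algebraic multiplicity 4).

For λ = -1: rank(A + I) = 1, rank((A + I)^2) = 0. The eigenspace has dimension 4 - 1 = 3, so there are 3 Jordan blocks; the rank sequence gives block sizes [2, 1, 1].

Assembling the blocks gives the Jordan form J above.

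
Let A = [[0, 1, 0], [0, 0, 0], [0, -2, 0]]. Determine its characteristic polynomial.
χ_A(x) = x^3

xI - A = [[x, -1, 0], [0, x, 0], [0, 2, x]].

Expanding det(xI - A) along the first row:
det(xI - A) = + (x)·det([[x, 0], [2, x]]) - (-1)·det([[0, 0], [0, x]]) + (0)·det([[0, x], [0, 2]]).

Evaluating gives χ_A(x) = x^3.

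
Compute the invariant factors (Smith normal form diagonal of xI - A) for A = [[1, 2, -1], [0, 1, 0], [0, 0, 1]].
x - 1, (x - 1)^2

The Jordan structure of A has elementary divisors (x - 1)^2, (x - 1). Arranging the block sizes at each eigenvalue in decreasing order and taking row products gives the invariant factors.

Invariant factors (smallest first, each dividing the next): x - 1, (x - 1)^2.

Check: the last factor (x - 1)^2 is the minimal polynomial, and the product (x - 1)^3 is the characteristic polynomial.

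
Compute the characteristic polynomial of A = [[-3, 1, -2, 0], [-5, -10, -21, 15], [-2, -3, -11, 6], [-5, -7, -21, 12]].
χ_A(x) = (x + 3)^4

xI - A = [[x + 3, -1, 2, 0], [5, x + 10, 21, -15], [2, 3, x + 11, -6], [5, 7, 21, x - 12]].

Expanding det(xI - A) along the first row:
det(xI - A) = + (x + 3)·det([[x + 10, 21, -15], [3, x + 11, -6], [7, 21, x - 12]]) - (-1)·det([[5, 21, -15], [2, x + 11, -6], [5, 21, x - 12]]) + (2)·det([[5, x + 10, -15], [2, 3, -6], [5, 7, x - 12]]) - (0)·det([[5, x + 10, 21], [2, 3, x + 11], [5, 7, 21]]).

Evaluating gives χ_A(x) = x^4 + 12x^3 + 54x^2 + 108x + 81 = (x + 3)^4.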